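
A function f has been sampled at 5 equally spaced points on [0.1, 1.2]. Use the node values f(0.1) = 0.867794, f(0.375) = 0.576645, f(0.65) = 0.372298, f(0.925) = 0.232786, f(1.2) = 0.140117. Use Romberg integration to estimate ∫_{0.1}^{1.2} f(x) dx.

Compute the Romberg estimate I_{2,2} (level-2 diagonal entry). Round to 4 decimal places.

0.4574

I_{0,0} (trapezoid, 1 panel, h=1.1000): 0.554351
I_{1,0} (trapezoid, 2 panels, h=0.5500): 0.481939
I_{2,0} (trapezoid, 4 panels, h=0.2750): 0.463563
I_{1,1} = 0.481939 + (0.481939 − 0.554351)/3 = 0.457802
I_{2,1} = 0.463563 + (0.463563 − 0.481939)/3 = 0.457438
I_{2,2} = 0.457438 + (0.457438 − 0.457802)/15 = 0.457414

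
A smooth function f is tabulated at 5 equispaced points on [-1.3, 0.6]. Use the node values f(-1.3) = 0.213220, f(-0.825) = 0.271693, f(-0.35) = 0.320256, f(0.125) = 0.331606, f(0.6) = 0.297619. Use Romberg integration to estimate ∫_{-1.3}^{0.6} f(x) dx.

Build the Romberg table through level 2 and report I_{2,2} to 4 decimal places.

I_{0,0} (trapezoid, 1 panel, h=1.9000): 0.485297
I_{1,0} (trapezoid, 2 panels, h=0.9500): 0.546892
I_{2,0} (trapezoid, 4 panels, h=0.4750): 0.560013
I_{1,1} = 0.546892 + (0.546892 − 0.485297)/3 = 0.567424
I_{2,1} = 0.560013 + (0.560013 − 0.546892)/3 = 0.564387
I_{2,2} = 0.564387 + (0.564387 − 0.567424)/15 = 0.564185

0.5642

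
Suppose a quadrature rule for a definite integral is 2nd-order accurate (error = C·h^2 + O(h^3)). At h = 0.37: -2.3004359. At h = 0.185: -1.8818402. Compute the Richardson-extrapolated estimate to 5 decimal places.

-1.74231

The leading error scales as h^2; refining by a factor of 2 reduces it by 2^2 = 4.
Extrapolated value = (4·A(h/2) − A(h)) / (4 − 1)
= (4·(-1.8818402) − (-2.3004359)) / 3
= -5.2269249 / 3 = -1.7423083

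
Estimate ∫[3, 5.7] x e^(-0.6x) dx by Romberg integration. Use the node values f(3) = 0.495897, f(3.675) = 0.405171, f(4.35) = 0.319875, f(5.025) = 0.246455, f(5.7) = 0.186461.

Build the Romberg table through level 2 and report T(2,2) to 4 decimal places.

0.8840

T(0,0) (trapezoid, 1 panel, h=2.7000): 0.921183
T(1,0) (trapezoid, 2 panels, h=1.3500): 0.892423
T(2,0) (trapezoid, 4 panels, h=0.6750): 0.886059
T(1,1) = 0.892423 + (0.892423 − 0.921183)/3 = 0.882836
T(2,1) = 0.886059 + (0.886059 − 0.892423)/3 = 0.883938
T(2,2) = 0.883938 + (0.883938 − 0.882836)/15 = 0.884011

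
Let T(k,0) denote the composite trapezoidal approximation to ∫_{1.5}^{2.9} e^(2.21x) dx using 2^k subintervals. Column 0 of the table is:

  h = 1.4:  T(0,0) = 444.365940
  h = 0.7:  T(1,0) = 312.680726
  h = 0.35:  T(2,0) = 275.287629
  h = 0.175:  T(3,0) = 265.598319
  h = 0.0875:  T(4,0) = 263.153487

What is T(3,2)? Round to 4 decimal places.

T(2,1) = 275.287629 + (275.287629 − 312.680726)/3 = 262.823263
T(3,1) = (4·265.598319 − 275.287629) / 3 = 262.368549
T(3,2) = (16·262.368549 − 262.823263) / 15 = 262.338235

262.3382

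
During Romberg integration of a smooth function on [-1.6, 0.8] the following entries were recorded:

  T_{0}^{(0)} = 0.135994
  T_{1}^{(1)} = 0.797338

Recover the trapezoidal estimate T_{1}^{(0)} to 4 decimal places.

From T_{1}^{(1)} = (4·T_{1}^{(0)} − T_{0}^{(0)})/3, solve for T_{1}^{(0)}:
4·T_{1}^{(0)} = 3·0.797338 + 0.135994 = 2.528008
T_{1}^{(0)} = 0.632002

0.6320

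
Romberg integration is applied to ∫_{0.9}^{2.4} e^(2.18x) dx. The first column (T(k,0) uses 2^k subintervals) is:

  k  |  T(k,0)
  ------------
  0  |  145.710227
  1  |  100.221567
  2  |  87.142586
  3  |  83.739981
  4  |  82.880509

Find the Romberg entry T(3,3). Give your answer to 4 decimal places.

82.5934

Richardson extrapolation on the trapezoidal column (denominator 4−1=3):
T(1,1) = (4·100.221567 − 145.710227) / 3 = 85.058680
T(2,1) = 87.142586 + (87.142586 − 100.221567)/3 = 82.782926
T(3,1) = (4·83.739981 − 87.142586) / 3 = 82.605779
T(2,2) = 82.782926 + (82.782926 − 85.058680)/15 = 82.631209
T(3,2) = (16·82.605779 − 82.782926) / 15 = 82.593969
T(3,3) = (64·82.593969 − 82.631209) / 63 = 82.593378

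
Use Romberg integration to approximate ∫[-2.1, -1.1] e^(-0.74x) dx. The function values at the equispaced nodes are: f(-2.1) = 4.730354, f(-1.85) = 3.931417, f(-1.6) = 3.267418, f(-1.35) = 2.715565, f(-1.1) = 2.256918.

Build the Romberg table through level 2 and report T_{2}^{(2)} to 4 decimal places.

3.3425

T_{0}^{(0)} (trapezoid, 1 panel, h=1.0000): 3.493636
T_{1}^{(0)} (trapezoid, 2 panels, h=0.5000): 3.380527
T_{2}^{(0)} (trapezoid, 4 panels, h=0.2500): 3.352009
T_{1}^{(1)} = 3.380527 + (3.380527 − 3.493636)/3 = 3.342824
T_{2}^{(1)} = 3.352009 + (3.352009 − 3.380527)/3 = 3.342503
T_{2}^{(2)} = 3.342503 + (3.342503 − 3.342824)/15 = 3.342482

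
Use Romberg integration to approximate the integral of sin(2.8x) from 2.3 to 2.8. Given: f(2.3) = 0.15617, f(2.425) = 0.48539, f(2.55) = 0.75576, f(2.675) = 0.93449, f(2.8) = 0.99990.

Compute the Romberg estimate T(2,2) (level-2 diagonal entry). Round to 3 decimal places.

T(0,0) (trapezoid, 1 panel, h=0.5000): 0.28902
T(1,0) (trapezoid, 2 panels, h=0.2500): 0.33345
T(2,0) (trapezoid, 4 panels, h=0.1250): 0.34421
T(1,1) = 0.33345 + (0.33345 − 0.28902)/3 = 0.34826
T(2,1) = 0.34421 + (0.34421 − 0.33345)/3 = 0.34780
T(2,2) = 0.34780 + (0.34780 − 0.34826)/15 = 0.34777

0.348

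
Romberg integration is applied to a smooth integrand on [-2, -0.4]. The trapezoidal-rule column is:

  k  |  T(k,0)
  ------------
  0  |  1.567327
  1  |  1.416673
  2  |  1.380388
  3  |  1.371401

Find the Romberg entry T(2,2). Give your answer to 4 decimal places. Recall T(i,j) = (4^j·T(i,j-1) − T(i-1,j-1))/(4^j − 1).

1.3684

Richardson extrapolation on the trapezoidal column (denominator 4−1=3):
T(1,1) = 1.416673 + (1.416673 − 1.567327)/3 = 1.366455
T(2,1) = 1.380388 + (1.380388 − 1.416673)/3 = 1.368293
T(2,2) = 1.368293 + (1.368293 − 1.366455)/15 = 1.368416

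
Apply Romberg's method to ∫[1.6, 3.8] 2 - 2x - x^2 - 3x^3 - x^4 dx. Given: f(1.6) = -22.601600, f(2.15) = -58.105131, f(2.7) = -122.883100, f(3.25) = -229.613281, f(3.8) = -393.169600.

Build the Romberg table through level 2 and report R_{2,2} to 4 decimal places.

-332.2485

R_{0,0} (trapezoid, 1 panel, h=2.2000): -457.348320
R_{1,0} (trapezoid, 2 panels, h=1.1000): -363.845570
R_{2,0} (trapezoid, 4 panels, h=0.5500): -340.167912
R_{1,1} = -363.845570 + (-363.845570 − (-457.348320))/3 = -332.677987
R_{2,1} = -340.167912 + (-340.167912 − (-363.845570))/3 = -332.275359
R_{2,2} = -332.275359 + (-332.275359 − (-332.677987))/15 = -332.248517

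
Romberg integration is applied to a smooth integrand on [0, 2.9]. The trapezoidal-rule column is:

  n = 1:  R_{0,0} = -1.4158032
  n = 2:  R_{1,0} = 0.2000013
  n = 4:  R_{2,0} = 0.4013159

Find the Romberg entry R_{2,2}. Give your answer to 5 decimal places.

R_{1,1} = (4·0.2000013 − (-1.4158032)) / 3 = 0.7386028
R_{2,1} = (4·0.4013159 − 0.2000013) / 3 = 0.4684208
R_{2,2} = (16·0.4684208 − 0.7386028) / 15 = 0.4504087
(Column j=1 coincides with Simpson's rule on the same nodes.)

0.45041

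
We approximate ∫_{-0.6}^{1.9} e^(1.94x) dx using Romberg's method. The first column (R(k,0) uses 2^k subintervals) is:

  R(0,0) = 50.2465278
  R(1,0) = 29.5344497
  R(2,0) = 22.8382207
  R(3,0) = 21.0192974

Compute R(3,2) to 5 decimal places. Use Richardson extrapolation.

20.40011

R(2,1) = (4·22.8382207 − 29.5344497) / 3 = 20.6061444
R(3,1) = 21.0192974 + (21.0192974 − 22.8382207)/3 = 20.4129896
R(3,2) = 20.4129896 + (20.4129896 − 20.6061444)/15 = 20.4001126
(Column j=1 coincides with Simpson's rule on the same nodes.)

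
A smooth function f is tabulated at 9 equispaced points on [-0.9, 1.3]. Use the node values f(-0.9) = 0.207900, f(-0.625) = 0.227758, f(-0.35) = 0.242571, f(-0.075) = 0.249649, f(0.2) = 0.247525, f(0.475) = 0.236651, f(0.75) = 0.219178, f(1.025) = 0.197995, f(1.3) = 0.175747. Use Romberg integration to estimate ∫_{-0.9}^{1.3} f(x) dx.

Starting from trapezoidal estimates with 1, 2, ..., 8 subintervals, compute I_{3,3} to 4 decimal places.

0.4996

I_{0,0} (trapezoid, 1 panel, h=2.2000): 0.422012
I_{1,0} (trapezoid, 2 panels, h=1.1000): 0.483283
I_{2,0} (trapezoid, 4 panels, h=0.5500): 0.495604
I_{3,0} (trapezoid, 8 panels, h=0.2750): 0.498616
I_{1,1} = 0.483283 + (0.483283 − 0.422012)/3 = 0.503707
I_{2,1} = 0.495604 + (0.495604 − 0.483283)/3 = 0.499711
I_{3,1} = 0.498616 + (0.498616 − 0.495604)/3 = 0.499620
I_{2,2} = 0.499711 + (0.499711 − 0.503707)/15 = 0.499445
I_{3,2} = 0.499620 + (0.499620 − 0.499711)/15 = 0.499614
I_{3,3} = 0.499614 + (0.499614 − 0.499445)/63 = 0.499617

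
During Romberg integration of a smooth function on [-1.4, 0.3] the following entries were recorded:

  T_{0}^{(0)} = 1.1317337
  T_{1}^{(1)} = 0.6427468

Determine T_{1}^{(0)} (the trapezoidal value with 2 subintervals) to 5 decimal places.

From T_{1}^{(1)} = (4·T_{1}^{(0)} − T_{0}^{(0)})/3, solve for T_{1}^{(0)}:
4·T_{1}^{(0)} = 3·0.6427468 + 1.1317337 = 3.0599741
T_{1}^{(0)} = 0.7649935

0.76499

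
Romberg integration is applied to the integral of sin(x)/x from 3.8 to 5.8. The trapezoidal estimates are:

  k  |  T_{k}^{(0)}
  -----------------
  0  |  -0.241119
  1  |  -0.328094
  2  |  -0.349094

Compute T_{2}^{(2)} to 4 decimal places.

-0.3560

Richardson extrapolation on the trapezoidal column (denominator 4−1=3):
T_{1}^{(1)} = -0.328094 + (-0.328094 − (-0.241119))/3 = -0.357086
T_{2}^{(1)} = (4·(-0.349094) − (-0.328094)) / 3 = -0.356094
T_{2}^{(2)} = (16·(-0.356094) − (-0.357086)) / 15 = -0.356028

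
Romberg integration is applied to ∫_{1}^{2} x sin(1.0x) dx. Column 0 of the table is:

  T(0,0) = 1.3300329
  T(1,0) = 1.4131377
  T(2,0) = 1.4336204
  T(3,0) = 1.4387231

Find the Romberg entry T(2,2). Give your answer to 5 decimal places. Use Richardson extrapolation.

T(1,1) = (4·1.4131377 − 1.3300329) / 3 = 1.4408393
T(2,1) = 1.4336204 + (1.4336204 − 1.4131377)/3 = 1.4404480
T(2,2) = (16·1.4404480 − 1.4408393) / 15 = 1.4404219

1.44042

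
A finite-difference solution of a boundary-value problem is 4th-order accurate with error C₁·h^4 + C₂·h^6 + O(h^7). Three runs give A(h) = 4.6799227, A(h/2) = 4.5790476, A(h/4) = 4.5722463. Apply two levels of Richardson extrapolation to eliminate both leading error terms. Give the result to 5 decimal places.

4.57178

First eliminate the h^4 term (factor 2^4 = 16):
  B₁ = (16·4.5790476 − 4.6799227)/15 = 4.5723226
  B₂ = (16·4.5722463 − 4.5790476)/15 = 4.5717929
Then eliminate the h^6 term (factor 2^6 = 64):
  (64·4.5717929 − 4.5723226)/63 = 4.5717845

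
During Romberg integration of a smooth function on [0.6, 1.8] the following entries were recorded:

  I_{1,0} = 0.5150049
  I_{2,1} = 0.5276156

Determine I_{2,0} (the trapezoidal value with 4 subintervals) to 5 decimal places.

From I_{2,1} = (4·I_{2,0} − I_{1,0})/3, solve for I_{2,0}:
4·I_{2,0} = 3·0.5276156 + 0.5150049 = 2.0978517
I_{2,0} = 0.5244629

0.52446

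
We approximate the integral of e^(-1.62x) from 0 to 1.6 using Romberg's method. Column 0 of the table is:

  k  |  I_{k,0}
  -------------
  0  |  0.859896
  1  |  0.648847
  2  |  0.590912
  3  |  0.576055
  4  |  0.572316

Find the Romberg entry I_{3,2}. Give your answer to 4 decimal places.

Richardson extrapolation on the trapezoidal column (denominator 4−1=3):
I_{2,1} = (4·0.590912 − 0.648847) / 3 = 0.571600
I_{3,1} = (4·0.576055 − 0.590912) / 3 = 0.571103
I_{3,2} = 0.571103 + (0.571103 − 0.571600)/15 = 0.571070

0.5711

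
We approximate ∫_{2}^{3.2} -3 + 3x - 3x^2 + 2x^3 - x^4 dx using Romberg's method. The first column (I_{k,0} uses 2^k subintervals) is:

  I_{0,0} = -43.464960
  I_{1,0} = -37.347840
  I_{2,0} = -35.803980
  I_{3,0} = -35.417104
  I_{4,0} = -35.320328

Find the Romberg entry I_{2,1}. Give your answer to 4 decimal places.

I_{2,1} = -35.803980 + (-35.803980 − (-37.347840))/3 = -35.289360

-35.2894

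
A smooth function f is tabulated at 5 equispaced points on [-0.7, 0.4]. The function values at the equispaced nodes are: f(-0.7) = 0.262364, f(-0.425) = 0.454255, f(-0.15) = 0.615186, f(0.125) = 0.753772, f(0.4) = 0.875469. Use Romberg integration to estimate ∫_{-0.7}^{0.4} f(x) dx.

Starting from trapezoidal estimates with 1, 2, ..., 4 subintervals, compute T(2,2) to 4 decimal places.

T(0,0) (trapezoid, 1 panel, h=1.1000): 0.625808
T(1,0) (trapezoid, 2 panels, h=0.5500): 0.651256
T(2,0) (trapezoid, 4 panels, h=0.2750): 0.657836
T(1,1) = 0.651256 + (0.651256 − 0.625808)/3 = 0.659739
T(2,1) = 0.657836 + (0.657836 − 0.651256)/3 = 0.660029
T(2,2) = 0.660029 + (0.660029 − 0.659739)/15 = 0.660048

0.6600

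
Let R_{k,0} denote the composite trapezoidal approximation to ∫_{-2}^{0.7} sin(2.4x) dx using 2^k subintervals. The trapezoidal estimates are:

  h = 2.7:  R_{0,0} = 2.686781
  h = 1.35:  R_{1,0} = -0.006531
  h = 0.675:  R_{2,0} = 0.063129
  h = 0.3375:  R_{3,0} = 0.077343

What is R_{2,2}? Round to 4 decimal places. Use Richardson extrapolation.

0.1524

Richardson extrapolation on the trapezoidal column (denominator 4−1=3):
R_{1,1} = (4·(-0.006531) − 2.686781) / 3 = -0.904302
R_{2,1} = (4·0.063129 − (-0.006531)) / 3 = 0.086349
R_{2,2} = (16·0.086349 − (-0.904302)) / 15 = 0.152392
(Column j=1 coincides with Simpson's rule on the same nodes.)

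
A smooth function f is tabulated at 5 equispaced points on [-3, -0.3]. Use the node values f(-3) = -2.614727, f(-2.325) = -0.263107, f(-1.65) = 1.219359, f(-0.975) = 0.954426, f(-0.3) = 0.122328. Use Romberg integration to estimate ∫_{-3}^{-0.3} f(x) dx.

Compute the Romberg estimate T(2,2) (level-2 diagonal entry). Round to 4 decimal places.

0.5792

T(0,0) (trapezoid, 1 panel, h=2.7000): -3.364739
T(1,0) (trapezoid, 2 panels, h=1.3500): -0.036235
T(2,0) (trapezoid, 4 panels, h=0.6750): 0.448523
T(1,1) = -0.036235 + (-0.036235 − (-3.364739))/3 = 1.073266
T(2,1) = 0.448523 + (0.448523 − (-0.036235))/3 = 0.610109
T(2,2) = 0.610109 + (0.610109 − 1.073266)/15 = 0.579232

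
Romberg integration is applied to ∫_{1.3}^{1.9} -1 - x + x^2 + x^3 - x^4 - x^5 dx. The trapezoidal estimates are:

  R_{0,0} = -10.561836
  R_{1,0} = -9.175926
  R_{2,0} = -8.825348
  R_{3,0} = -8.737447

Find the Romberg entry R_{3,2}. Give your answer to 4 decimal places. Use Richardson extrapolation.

-8.7081

Richardson extrapolation on the trapezoidal column (denominator 4−1=3):
R_{2,1} = (4·(-8.825348) − (-9.175926)) / 3 = -8.708489
R_{3,1} = -8.737447 + (-8.737447 − (-8.825348))/3 = -8.708147
R_{3,2} = -8.708147 + (-8.708147 − (-8.708489))/15 = -8.708124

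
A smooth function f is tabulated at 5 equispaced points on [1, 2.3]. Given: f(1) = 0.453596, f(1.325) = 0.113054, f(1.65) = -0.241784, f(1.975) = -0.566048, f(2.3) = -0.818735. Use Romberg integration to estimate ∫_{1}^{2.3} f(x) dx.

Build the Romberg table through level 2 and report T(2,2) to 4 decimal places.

T(0,0) (trapezoid, 1 panel, h=1.3000): -0.237340
T(1,0) (trapezoid, 2 panels, h=0.6500): -0.275830
T(2,0) (trapezoid, 4 panels, h=0.3250): -0.285138
T(1,1) = -0.275830 + (-0.275830 − (-0.237340))/3 = -0.288660
T(2,1) = -0.285138 + (-0.285138 − (-0.275830))/3 = -0.288241
T(2,2) = -0.288241 + (-0.288241 − (-0.288660))/15 = -0.288213

-0.2882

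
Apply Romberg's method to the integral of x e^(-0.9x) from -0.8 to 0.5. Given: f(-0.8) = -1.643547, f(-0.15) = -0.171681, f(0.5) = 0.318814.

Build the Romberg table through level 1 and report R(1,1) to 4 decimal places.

R(0,0) (trapezoid, 1 panel, h=1.3000): -0.861076
R(1,0) (trapezoid, 2 panels, h=0.6500): -0.542131
R(1,1) = -0.542131 + (-0.542131 − (-0.861076))/3 = -0.435816

-0.4358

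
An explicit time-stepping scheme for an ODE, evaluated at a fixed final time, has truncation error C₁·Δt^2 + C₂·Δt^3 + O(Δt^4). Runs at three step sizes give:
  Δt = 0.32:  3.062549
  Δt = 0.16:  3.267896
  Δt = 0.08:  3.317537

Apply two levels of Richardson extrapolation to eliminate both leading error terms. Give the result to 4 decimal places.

3.3338

First eliminate the Δt^2 term (factor 2^2 = 4):
  B₁ = (4·3.267896 − 3.062549)/3 = 3.336345
  B₂ = (4·3.317537 − 3.267896)/3 = 3.334084
Then eliminate the Δt^3 term (factor 2^3 = 8):
  (8·3.334084 − 3.336345)/7 = 3.333761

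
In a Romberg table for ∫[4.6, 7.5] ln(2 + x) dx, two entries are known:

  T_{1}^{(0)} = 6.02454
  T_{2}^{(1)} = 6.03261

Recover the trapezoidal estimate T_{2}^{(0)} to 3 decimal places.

6.031

From T_{2}^{(1)} = (4·T_{2}^{(0)} − T_{1}^{(0)})/3, solve for T_{2}^{(0)}:
4·T_{2}^{(0)} = 3·6.03261 + 6.02454 = 24.12237
T_{2}^{(0)} = 6.03059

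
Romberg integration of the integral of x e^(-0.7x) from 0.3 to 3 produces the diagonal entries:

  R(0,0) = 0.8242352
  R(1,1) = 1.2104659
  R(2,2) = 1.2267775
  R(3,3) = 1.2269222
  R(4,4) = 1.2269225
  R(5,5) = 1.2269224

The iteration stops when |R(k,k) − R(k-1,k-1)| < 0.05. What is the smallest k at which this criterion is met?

|R(1,1) − R(0,0)| = 0.3862307 ≥ 0.05
|R(2,2) − R(1,1)| = 0.0163116 < 0.05

k = 2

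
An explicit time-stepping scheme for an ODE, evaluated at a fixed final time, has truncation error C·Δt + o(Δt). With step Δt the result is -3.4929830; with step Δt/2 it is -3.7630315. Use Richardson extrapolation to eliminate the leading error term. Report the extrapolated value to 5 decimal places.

-4.03308

Extrapolated value = (2·A(Δt/2) − A(Δt)) / (2 − 1)
= (2·(-3.7630315) − (-3.4929830)) / 1
= -4.0330800 / 1 = -4.0330800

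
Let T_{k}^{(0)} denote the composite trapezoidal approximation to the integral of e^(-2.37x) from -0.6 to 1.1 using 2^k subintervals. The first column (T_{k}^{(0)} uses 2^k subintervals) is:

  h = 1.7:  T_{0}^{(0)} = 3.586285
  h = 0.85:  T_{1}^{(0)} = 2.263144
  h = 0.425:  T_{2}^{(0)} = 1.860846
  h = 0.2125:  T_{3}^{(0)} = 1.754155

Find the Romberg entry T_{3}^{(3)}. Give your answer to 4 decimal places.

Richardson extrapolation on the trapezoidal column (denominator 4−1=3):
T_{1}^{(1)} = 2.263144 + (2.263144 − 3.586285)/3 = 1.822097
T_{2}^{(1)} = (4·1.860846 − 2.263144) / 3 = 1.726747
T_{3}^{(1)} = (4·1.754155 − 1.860846) / 3 = 1.718591
T_{2}^{(2)} = (16·1.726747 − 1.822097) / 15 = 1.720390
T_{3}^{(2)} = (16·1.718591 − 1.726747) / 15 = 1.718047
T_{3}^{(3)} = (64·1.718047 − 1.720390) / 63 = 1.718010

1.7180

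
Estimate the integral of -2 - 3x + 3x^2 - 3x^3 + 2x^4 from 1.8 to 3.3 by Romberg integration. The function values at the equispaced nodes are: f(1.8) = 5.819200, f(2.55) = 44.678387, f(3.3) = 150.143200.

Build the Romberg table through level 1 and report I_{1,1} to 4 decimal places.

I_{0,0} (trapezoid, 1 panel, h=1.5000): 116.971800
I_{1,0} (trapezoid, 2 panels, h=0.7500): 91.994690
I_{1,1} = 91.994690 + (91.994690 − 116.971800)/3 = 83.668987

83.6690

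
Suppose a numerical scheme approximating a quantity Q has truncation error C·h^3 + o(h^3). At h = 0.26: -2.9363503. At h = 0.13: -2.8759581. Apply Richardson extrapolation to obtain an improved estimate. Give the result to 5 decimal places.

-2.86733

Extrapolated value = (8·A(h/2) − A(h)) / (8 − 1)
= (8·(-2.8759581) − (-2.9363503)) / 7
= -20.0713145 / 7 = -2.8673306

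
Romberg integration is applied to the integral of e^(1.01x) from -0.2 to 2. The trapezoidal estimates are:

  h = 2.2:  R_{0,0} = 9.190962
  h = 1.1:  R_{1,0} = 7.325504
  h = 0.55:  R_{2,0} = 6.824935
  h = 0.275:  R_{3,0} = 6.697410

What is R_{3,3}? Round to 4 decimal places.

6.6547

R_{1,1} = 7.325504 + (7.325504 − 9.190962)/3 = 6.703685
R_{2,1} = (4·6.824935 − 7.325504) / 3 = 6.658079
R_{3,1} = 6.697410 + (6.697410 − 6.824935)/3 = 6.654902
R_{2,2} = 6.658079 + (6.658079 − 6.703685)/15 = 6.655039
R_{3,2} = 6.654902 + (6.654902 − 6.658079)/15 = 6.654690
R_{3,3} = 6.654690 + (6.654690 − 6.655039)/63 = 6.654684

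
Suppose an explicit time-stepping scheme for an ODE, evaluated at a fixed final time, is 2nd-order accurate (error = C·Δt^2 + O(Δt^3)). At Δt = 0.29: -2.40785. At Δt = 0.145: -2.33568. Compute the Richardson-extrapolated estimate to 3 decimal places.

-2.312

The leading error scales as Δt^2; refining by a factor of 2 reduces it by 2^2 = 4.
Extrapolated value = (4·A(Δt/2) − A(Δt)) / (4 − 1)
= (4·(-2.33568) − (-2.40785)) / 3
= -6.93487 / 3 = -2.31162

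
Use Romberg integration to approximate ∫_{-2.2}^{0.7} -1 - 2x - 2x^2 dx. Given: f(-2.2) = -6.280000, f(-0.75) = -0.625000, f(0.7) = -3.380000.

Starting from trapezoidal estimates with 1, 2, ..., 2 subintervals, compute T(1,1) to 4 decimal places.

-5.8773

T(0,0) (trapezoid, 1 panel, h=2.9000): -14.007000
T(1,0) (trapezoid, 2 panels, h=1.4500): -7.909750
T(1,1) = -7.909750 + (-7.909750 − (-14.007000))/3 = -5.877333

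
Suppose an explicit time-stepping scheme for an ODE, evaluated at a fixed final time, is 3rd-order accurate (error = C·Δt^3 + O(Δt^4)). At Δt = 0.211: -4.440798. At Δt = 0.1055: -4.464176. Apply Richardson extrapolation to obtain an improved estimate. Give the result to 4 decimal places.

-4.4675

The leading error scales as Δt^3; refining by a factor of 2 reduces it by 2^3 = 8.
Extrapolated value = (8·A(Δt/2) − A(Δt)) / (8 − 1)
= (8·(-4.464176) − (-4.440798)) / 7
= -31.272610 / 7 = -4.467516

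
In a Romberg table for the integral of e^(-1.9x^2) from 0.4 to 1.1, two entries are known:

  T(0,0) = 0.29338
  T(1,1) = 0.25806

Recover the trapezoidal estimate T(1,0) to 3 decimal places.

From T(1,1) = (4·T(1,0) − T(0,0))/3, solve for T(1,0):
4·T(1,0) = 3·0.25806 + 0.29338 = 1.06756
T(1,0) = 0.26689

0.267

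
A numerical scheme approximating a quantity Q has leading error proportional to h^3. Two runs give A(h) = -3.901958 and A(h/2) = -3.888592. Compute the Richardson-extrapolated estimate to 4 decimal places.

Extrapolated value = (8·A(h/2) − A(h)) / (8 − 1)
= (8·(-3.888592) − (-3.901958)) / 7
= -27.206778 / 7 = -3.886683

-3.8867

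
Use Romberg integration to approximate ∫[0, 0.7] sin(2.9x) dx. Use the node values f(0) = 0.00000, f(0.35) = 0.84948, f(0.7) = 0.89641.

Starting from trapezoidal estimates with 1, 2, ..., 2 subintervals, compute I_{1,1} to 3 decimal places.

0.501

I_{0,0} (trapezoid, 1 panel, h=0.7000): 0.31374
I_{1,0} (trapezoid, 2 panels, h=0.3500): 0.45419
I_{1,1} = 0.45419 + (0.45419 − 0.31374)/3 = 0.50101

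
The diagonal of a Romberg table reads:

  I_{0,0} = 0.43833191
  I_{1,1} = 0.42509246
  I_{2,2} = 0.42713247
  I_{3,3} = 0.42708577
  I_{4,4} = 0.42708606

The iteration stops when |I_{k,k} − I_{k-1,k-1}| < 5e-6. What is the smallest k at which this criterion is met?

k = 4

|I_{1,1} − I_{0,0}| = 0.01323945 ≥ 5e-6
|I_{2,2} − I_{1,1}| = 0.00204001 ≥ 5e-6
|I_{3,3} − I_{2,2}| = 0.00004670 ≥ 5e-6
|I_{4,4} − I_{3,3}| = 0.00000029 < 5e-6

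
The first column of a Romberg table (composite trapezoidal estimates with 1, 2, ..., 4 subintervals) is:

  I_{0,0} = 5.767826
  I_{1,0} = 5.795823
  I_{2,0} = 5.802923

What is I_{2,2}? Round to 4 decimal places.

I_{1,1} = 5.795823 + (5.795823 − 5.767826)/3 = 5.805155
I_{2,1} = 5.802923 + (5.802923 − 5.795823)/3 = 5.805290
I_{2,2} = (16·5.805290 − 5.805155) / 15 = 5.805299
(Column j=1 coincides with Simpson's rule on the same nodes.)

5.8053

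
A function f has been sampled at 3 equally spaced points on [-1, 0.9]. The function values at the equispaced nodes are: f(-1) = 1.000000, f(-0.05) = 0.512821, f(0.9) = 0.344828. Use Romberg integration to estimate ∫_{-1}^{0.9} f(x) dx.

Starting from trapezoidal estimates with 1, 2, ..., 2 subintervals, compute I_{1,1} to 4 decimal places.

1.0754

I_{0,0} (trapezoid, 1 panel, h=1.9000): 1.277587
I_{1,0} (trapezoid, 2 panels, h=0.9500): 1.125973
I_{1,1} = 1.125973 + (1.125973 − 1.277587)/3 = 1.075435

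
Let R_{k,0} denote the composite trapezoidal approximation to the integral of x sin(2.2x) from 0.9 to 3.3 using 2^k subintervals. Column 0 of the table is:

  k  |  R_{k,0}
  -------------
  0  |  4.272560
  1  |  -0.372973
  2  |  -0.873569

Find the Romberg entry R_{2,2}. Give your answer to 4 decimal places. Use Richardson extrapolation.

Richardson extrapolation on the trapezoidal column (denominator 4−1=3):
R_{1,1} = (4·(-0.372973) − 4.272560) / 3 = -1.921484
R_{2,1} = (4·(-0.873569) − (-0.372973)) / 3 = -1.040434
R_{2,2} = -1.040434 + (-1.040434 − (-1.921484))/15 = -0.981697

-0.9817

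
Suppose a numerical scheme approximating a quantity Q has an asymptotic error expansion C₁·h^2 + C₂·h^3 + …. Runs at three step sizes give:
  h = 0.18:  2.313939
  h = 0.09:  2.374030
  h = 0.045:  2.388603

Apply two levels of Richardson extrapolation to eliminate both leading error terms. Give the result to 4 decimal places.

First eliminate the h^2 term (factor 2^2 = 4):
  B₁ = (4·2.374030 − 2.313939)/3 = 2.394060
  B₂ = (4·2.388603 − 2.374030)/3 = 2.393461
Then eliminate the h^3 term (factor 2^3 = 8):
  (8·2.393461 − 2.394060)/7 = 2.393375

2.3934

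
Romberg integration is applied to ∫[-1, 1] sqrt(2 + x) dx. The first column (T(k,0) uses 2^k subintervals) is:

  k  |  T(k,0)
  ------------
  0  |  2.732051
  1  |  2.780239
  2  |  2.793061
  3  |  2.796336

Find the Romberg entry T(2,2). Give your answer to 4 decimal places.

2.7974

T(1,1) = (4·2.780239 − 2.732051) / 3 = 2.796302
T(2,1) = 2.793061 + (2.793061 − 2.780239)/3 = 2.797335
T(2,2) = 2.797335 + (2.797335 − 2.796302)/15 = 2.797404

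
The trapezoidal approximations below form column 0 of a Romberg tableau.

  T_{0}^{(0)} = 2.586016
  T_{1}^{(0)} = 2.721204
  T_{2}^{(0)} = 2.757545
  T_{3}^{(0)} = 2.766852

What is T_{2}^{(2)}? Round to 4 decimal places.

2.7699

Richardson extrapolation on the trapezoidal column (denominator 4−1=3):
T_{1}^{(1)} = (4·2.721204 − 2.586016) / 3 = 2.766267
T_{2}^{(1)} = 2.757545 + (2.757545 − 2.721204)/3 = 2.769659
T_{2}^{(2)} = 2.769659 + (2.769659 − 2.766267)/15 = 2.769885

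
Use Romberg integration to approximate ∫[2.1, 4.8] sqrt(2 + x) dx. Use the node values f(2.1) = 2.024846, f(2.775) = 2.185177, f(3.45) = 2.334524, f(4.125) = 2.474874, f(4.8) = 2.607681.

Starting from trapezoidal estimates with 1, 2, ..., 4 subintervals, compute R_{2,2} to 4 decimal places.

R_{0,0} (trapezoid, 1 panel, h=2.7000): 6.253911
R_{1,0} (trapezoid, 2 panels, h=1.3500): 6.278563
R_{2,0} (trapezoid, 4 panels, h=0.6750): 6.284816
R_{1,1} = 6.278563 + (6.278563 − 6.253911)/3 = 6.286780
R_{2,1} = 6.284816 + (6.284816 − 6.278563)/3 = 6.286900
R_{2,2} = 6.286900 + (6.286900 − 6.286780)/15 = 6.286908

6.2869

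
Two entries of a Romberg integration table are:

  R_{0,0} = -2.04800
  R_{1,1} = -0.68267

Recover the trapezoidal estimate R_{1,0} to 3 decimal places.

From R_{1,1} = (4·R_{1,0} − R_{0,0})/3, solve for R_{1,0}:
4·R_{1,0} = 3·(-0.68267) + (-2.04800) = -4.09601
R_{1,0} = -1.02400

-1.024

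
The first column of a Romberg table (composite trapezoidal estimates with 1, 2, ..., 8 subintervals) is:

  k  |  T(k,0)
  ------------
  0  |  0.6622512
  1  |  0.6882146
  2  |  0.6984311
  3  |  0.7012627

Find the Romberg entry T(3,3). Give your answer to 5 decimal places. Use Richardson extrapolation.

T(1,1) = (4·0.6882146 − 0.6622512) / 3 = 0.6968691
T(2,1) = 0.6984311 + (0.6984311 − 0.6882146)/3 = 0.7018366
T(3,1) = 0.7012627 + (0.7012627 − 0.6984311)/3 = 0.7022066
T(2,2) = 0.7018366 + (0.7018366 − 0.6968691)/15 = 0.7021678
T(3,2) = 0.7022066 + (0.7022066 − 0.7018366)/15 = 0.7022313
T(3,3) = 0.7022313 + (0.7022313 − 0.7021678)/63 = 0.7022323

0.70223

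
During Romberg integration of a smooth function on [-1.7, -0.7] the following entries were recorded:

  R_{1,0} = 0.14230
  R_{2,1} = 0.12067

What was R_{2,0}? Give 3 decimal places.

0.126

From R_{2,1} = (4·R_{2,0} − R_{1,0})/3, solve for R_{2,0}:
4·R_{2,0} = 3·0.12067 + 0.14230 = 0.50431
R_{2,0} = 0.12608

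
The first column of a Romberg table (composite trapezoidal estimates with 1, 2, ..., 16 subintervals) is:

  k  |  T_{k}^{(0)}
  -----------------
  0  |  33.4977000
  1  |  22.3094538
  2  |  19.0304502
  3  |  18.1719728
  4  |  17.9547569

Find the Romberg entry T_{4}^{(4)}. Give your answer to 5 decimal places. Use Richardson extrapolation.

17.88212

Richardson extrapolation on the trapezoidal column (denominator 4−1=3):
T_{1}^{(1)} = 22.3094538 + (22.3094538 − 33.4977000)/3 = 18.5800384
T_{2}^{(1)} = 19.0304502 + (19.0304502 − 22.3094538)/3 = 17.9374490
T_{3}^{(1)} = 18.1719728 + (18.1719728 − 19.0304502)/3 = 17.8858137
T_{4}^{(1)} = 17.9547569 + (17.9547569 − 18.1719728)/3 = 17.8823516
T_{2}^{(2)} = (16·17.9374490 − 18.5800384) / 15 = 17.8946097
T_{3}^{(2)} = (16·17.8858137 − 17.9374490) / 15 = 17.8823713
T_{4}^{(2)} = 17.8823516 + (17.8823516 − 17.8858137)/15 = 17.8821208
T_{3}^{(3)} = 17.8823713 + (17.8823713 − 17.8946097)/63 = 17.8821770
T_{4}^{(3)} = 17.8821208 + (17.8821208 − 17.8823713)/63 = 17.8821168
T_{4}^{(4)} = 17.8821168 + (17.8821168 − 17.8821770)/255 = 17.8821166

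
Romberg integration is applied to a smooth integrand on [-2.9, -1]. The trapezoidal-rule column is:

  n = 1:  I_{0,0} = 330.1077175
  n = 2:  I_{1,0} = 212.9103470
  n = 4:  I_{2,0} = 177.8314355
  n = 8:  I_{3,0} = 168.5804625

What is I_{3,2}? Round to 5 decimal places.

I_{2,1} = (4·177.8314355 − 212.9103470) / 3 = 166.1384650
I_{3,1} = (4·168.5804625 − 177.8314355) / 3 = 165.4968048
I_{3,2} = (16·165.4968048 − 166.1384650) / 15 = 165.4540275

165.45403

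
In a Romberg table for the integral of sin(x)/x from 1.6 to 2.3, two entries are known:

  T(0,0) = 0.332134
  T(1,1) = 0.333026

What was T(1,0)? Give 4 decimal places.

From T(1,1) = (4·T(1,0) − T(0,0))/3, solve for T(1,0):
4·T(1,0) = 3·0.333026 + 0.332134 = 1.331212
T(1,0) = 0.332803

0.3328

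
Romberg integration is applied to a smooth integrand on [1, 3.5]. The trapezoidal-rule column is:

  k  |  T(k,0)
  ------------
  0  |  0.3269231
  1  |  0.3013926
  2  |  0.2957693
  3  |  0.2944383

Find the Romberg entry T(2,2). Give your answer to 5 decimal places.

0.29396

T(1,1) = 0.3013926 + (0.3013926 − 0.3269231)/3 = 0.2928824
T(2,1) = 0.2957693 + (0.2957693 − 0.3013926)/3 = 0.2938949
T(2,2) = 0.2938949 + (0.2938949 − 0.2928824)/15 = 0.2939624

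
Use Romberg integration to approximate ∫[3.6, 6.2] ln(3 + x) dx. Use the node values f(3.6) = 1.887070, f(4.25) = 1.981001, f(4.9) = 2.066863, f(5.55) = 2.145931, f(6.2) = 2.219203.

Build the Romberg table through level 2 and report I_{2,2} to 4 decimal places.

I_{0,0} (trapezoid, 1 panel, h=2.6000): 5.338155
I_{1,0} (trapezoid, 2 panels, h=1.3000): 5.355999
I_{2,0} (trapezoid, 4 panels, h=0.6500): 5.360505
I_{1,1} = 5.355999 + (5.355999 − 5.338155)/3 = 5.361947
I_{2,1} = 5.360505 + (5.360505 − 5.355999)/3 = 5.362007
I_{2,2} = 5.362007 + (5.362007 − 5.361947)/15 = 5.362011

5.3620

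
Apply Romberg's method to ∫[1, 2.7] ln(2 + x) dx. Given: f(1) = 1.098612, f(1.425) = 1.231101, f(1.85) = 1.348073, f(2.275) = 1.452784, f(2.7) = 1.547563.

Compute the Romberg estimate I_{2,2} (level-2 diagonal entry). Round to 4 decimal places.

2.2777

I_{0,0} (trapezoid, 1 panel, h=1.7000): 2.249249
I_{1,0} (trapezoid, 2 panels, h=0.8500): 2.270486
I_{2,0} (trapezoid, 4 panels, h=0.4250): 2.275894
I_{1,1} = 2.270486 + (2.270486 − 2.249249)/3 = 2.277565
I_{2,1} = 2.275894 + (2.275894 − 2.270486)/3 = 2.277697
I_{2,2} = 2.277697 + (2.277697 − 2.277565)/15 = 2.277706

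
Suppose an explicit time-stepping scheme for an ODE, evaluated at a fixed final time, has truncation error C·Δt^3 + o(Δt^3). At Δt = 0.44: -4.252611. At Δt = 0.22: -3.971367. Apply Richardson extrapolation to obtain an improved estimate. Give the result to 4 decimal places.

The leading error scales as Δt^3; refining by a factor of 2 reduces it by 2^3 = 8.
Extrapolated value = (8·A(Δt/2) − A(Δt)) / (8 − 1)
= (8·(-3.971367) − (-4.252611)) / 7
= -27.518325 / 7 = -3.931189

-3.9312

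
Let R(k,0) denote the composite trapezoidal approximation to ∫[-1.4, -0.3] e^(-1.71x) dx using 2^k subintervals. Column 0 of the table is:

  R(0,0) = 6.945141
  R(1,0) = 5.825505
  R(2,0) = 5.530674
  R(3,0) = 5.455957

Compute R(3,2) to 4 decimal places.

Richardson extrapolation on the trapezoidal column (denominator 4−1=3):
R(2,1) = (4·5.530674 − 5.825505) / 3 = 5.432397
R(3,1) = 5.455957 + (5.455957 − 5.530674)/3 = 5.431051
R(3,2) = 5.431051 + (5.431051 − 5.432397)/15 = 5.430961

5.4310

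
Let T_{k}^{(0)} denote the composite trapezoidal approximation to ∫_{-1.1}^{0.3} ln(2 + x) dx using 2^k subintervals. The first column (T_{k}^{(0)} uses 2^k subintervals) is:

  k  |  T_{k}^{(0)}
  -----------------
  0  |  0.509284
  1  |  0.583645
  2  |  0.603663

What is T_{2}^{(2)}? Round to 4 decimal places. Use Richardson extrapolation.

Richardson extrapolation on the trapezoidal column (denominator 4−1=3):
T_{1}^{(1)} = 0.583645 + (0.583645 − 0.509284)/3 = 0.608432
T_{2}^{(1)} = (4·0.603663 − 0.583645) / 3 = 0.610336
T_{2}^{(2)} = 0.610336 + (0.610336 − 0.608432)/15 = 0.610463

0.6105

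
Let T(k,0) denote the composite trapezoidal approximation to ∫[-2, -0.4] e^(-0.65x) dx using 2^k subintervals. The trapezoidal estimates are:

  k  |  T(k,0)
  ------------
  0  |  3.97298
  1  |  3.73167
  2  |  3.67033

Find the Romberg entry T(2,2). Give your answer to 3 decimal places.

T(1,1) = 3.73167 + (3.73167 − 3.97298)/3 = 3.65123
T(2,1) = (4·3.67033 − 3.73167) / 3 = 3.64988
T(2,2) = (16·3.64988 − 3.65123) / 15 = 3.64979

3.650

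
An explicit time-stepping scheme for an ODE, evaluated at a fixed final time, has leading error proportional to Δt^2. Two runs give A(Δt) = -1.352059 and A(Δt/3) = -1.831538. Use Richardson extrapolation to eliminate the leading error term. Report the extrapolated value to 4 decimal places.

-1.8915

The leading error scales as Δt^2; refining by a factor of 3 reduces it by 3^2 = 9.
Extrapolated value = (9·A(Δt/3) − A(Δt)) / (9 − 1)
= (9·(-1.831538) − (-1.352059)) / 8
= -15.131783 / 8 = -1.891473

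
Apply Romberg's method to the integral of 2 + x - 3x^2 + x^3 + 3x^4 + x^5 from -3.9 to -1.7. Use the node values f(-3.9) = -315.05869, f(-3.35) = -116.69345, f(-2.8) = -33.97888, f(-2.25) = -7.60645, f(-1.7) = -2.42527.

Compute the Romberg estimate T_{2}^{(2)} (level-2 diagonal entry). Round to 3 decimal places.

T_{0}^{(0)} (trapezoid, 1 panel, h=2.2000): -349.23236
T_{1}^{(0)} (trapezoid, 2 panels, h=1.1000): -211.99295
T_{2}^{(0)} (trapezoid, 4 panels, h=0.5500): -174.36142
T_{1}^{(1)} = -211.99295 + (-211.99295 − (-349.23236))/3 = -166.24648
T_{2}^{(1)} = -174.36142 + (-174.36142 − (-211.99295))/3 = -161.81758
T_{2}^{(2)} = -161.81758 + (-161.81758 − (-166.24648))/15 = -161.52232

-161.522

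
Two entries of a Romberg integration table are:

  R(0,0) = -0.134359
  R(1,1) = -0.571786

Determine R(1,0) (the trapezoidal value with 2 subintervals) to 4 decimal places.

-0.4624

From R(1,1) = (4·R(1,0) − R(0,0))/3, solve for R(1,0):
4·R(1,0) = 3·(-0.571786) + (-0.134359) = -1.849717
R(1,0) = -0.462429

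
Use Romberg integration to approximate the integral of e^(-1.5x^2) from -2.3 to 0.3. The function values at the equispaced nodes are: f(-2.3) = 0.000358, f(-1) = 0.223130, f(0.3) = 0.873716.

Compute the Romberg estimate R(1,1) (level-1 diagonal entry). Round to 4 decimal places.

R(0,0) (trapezoid, 1 panel, h=2.6000): 1.136296
R(1,0) (trapezoid, 2 panels, h=1.3000): 0.858217
R(1,1) = 0.858217 + (0.858217 − 1.136296)/3 = 0.765524

0.7655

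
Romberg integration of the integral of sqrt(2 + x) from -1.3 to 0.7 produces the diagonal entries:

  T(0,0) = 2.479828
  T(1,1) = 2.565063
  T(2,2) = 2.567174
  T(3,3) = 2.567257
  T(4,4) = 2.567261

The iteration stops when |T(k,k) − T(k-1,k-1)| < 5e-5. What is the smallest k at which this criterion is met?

k = 4

|T(1,1) − T(0,0)| = 0.085235 ≥ 5e-5
|T(2,2) − T(1,1)| = 0.002111 ≥ 5e-5
|T(3,3) − T(2,2)| = 0.000083 ≥ 5e-5
|T(4,4) − T(3,3)| = 0.000004 < 5e-5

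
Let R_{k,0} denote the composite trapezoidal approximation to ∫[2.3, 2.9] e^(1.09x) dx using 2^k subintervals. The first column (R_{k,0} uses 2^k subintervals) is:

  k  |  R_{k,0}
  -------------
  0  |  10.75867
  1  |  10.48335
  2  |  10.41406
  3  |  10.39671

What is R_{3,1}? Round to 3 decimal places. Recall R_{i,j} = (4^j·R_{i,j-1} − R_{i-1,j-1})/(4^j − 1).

Richardson extrapolation on the trapezoidal column (denominator 4−1=3):
R_{3,1} = (4·10.39671 − 10.41406) / 3 = 10.39093

10.391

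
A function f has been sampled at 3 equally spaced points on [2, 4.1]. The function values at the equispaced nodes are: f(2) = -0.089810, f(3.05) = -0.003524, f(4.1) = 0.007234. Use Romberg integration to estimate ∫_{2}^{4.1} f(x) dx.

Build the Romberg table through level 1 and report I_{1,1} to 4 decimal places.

-0.0338

I_{0,0} (trapezoid, 1 panel, h=2.1000): -0.086705
I_{1,0} (trapezoid, 2 panels, h=1.0500): -0.047053
I_{1,1} = -0.047053 + (-0.047053 − (-0.086705))/3 = -0.033836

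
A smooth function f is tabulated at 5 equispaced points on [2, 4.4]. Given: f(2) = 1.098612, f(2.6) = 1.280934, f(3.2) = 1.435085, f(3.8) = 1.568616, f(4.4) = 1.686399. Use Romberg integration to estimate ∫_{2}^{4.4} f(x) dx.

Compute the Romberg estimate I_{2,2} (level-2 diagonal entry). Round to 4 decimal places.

3.4107

I_{0,0} (trapezoid, 1 panel, h=2.4000): 3.342013
I_{1,0} (trapezoid, 2 panels, h=1.2000): 3.393109
I_{2,0} (trapezoid, 4 panels, h=0.6000): 3.406284
I_{1,1} = 3.393109 + (3.393109 − 3.342013)/3 = 3.410141
I_{2,1} = 3.406284 + (3.406284 − 3.393109)/3 = 3.410676
I_{2,2} = 3.410676 + (3.410676 − 3.410141)/15 = 3.410712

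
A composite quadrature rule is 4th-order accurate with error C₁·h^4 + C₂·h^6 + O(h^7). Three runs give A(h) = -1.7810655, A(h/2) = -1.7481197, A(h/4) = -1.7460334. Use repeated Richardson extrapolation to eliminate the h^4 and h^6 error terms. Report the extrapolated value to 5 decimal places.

-1.74589

First eliminate the h^4 term (factor 2^4 = 16):
  B₁ = (16·(-1.7481197) − (-1.7810655))/15 = -1.7459233
  B₂ = (16·(-1.7460334) − (-1.7481197))/15 = -1.7458943
Then eliminate the h^6 term (factor 2^6 = 64):
  (64·(-1.7458943) − (-1.7459233))/63 = -1.7458938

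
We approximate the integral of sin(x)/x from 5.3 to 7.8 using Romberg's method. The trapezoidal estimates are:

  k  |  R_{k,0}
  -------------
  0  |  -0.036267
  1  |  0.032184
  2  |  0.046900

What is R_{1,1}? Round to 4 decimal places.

Richardson extrapolation on the trapezoidal column (denominator 4−1=3):
R_{1,1} = 0.032184 + (0.032184 − (-0.036267))/3 = 0.055001

0.0550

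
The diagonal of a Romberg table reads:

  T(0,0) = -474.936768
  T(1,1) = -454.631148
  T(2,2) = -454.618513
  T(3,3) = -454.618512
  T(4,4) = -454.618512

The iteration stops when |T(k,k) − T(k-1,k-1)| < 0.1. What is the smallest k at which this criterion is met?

k = 2

|T(1,1) − T(0,0)| = 20.305620 ≥ 0.1
|T(2,2) − T(1,1)| = 0.012635 < 0.1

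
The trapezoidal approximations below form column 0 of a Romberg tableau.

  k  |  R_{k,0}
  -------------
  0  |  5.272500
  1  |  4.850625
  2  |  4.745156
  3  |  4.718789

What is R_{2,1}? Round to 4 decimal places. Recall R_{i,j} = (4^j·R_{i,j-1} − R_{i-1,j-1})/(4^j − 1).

R_{2,1} = 4.745156 + (4.745156 − 4.850625)/3 = 4.710000

4.7100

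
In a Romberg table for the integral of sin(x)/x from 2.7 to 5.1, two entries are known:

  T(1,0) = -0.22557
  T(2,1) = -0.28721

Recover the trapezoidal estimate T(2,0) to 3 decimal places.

From T(2,1) = (4·T(2,0) − T(1,0))/3, solve for T(2,0):
4·T(2,0) = 3·(-0.28721) + (-0.22557) = -1.08720
T(2,0) = -0.27180

-0.272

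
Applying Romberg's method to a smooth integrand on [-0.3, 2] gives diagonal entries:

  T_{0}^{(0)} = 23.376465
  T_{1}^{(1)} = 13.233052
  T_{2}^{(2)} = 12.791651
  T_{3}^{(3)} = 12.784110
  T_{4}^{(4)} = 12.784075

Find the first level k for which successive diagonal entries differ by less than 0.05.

k = 3

|T_{1}^{(1)} − T_{0}^{(0)}| = 10.143413 ≥ 0.05
|T_{2}^{(2)} − T_{1}^{(1)}| = 0.441401 ≥ 0.05
|T_{3}^{(3)} − T_{2}^{(2)}| = 0.007541 < 0.05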